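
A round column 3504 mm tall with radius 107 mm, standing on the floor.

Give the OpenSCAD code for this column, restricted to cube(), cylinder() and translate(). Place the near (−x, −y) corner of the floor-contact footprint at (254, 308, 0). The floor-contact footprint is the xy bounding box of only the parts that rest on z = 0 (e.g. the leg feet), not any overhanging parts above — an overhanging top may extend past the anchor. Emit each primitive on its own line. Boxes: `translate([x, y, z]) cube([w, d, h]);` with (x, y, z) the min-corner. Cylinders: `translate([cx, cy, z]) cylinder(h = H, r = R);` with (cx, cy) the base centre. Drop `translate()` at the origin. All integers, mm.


translate([361, 415, 0]) cylinder(h = 3504, r = 107);


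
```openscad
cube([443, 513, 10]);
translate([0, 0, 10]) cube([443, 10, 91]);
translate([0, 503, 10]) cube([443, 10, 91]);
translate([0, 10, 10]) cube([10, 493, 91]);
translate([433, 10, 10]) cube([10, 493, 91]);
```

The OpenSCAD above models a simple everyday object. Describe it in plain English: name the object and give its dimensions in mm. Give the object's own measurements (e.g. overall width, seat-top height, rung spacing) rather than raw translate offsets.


An open-topped rectangular box: outside dimensions 443×513×101 mm, with a uniform wall and base thickness of 10 mm. The base is a full 443×513 slab on the floor; four walls sit on top of the base. The front and back walls (the −y and +y sides) span the full width; the two side walls fit between them.


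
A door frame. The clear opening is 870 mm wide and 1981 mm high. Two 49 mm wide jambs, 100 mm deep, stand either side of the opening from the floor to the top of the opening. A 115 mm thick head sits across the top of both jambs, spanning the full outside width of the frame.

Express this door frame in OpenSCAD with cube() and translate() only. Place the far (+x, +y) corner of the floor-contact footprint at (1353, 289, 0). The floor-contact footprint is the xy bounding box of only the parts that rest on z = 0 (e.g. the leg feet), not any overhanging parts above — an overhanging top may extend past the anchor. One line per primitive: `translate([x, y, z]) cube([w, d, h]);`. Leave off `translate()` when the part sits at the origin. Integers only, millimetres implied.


translate([385, 189, 0]) cube([49, 100, 1981]);
translate([1304, 189, 0]) cube([49, 100, 1981]);
translate([385, 189, 1981]) cube([968, 100, 115]);


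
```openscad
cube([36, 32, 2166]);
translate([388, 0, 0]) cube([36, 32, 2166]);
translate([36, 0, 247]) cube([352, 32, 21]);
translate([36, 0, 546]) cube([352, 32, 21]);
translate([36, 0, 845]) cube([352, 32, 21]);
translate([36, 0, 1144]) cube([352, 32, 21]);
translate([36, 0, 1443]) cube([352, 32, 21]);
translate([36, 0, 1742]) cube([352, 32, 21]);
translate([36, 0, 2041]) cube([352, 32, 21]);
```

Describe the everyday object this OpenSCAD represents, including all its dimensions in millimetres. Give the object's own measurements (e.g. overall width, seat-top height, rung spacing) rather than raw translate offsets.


A straight ladder. Two 36×32 mm vertical rails, 2166 mm tall, stand 424 mm apart (outside-to-outside) with their front faces coplanar on the −y side. 7 rungs, each 32 mm deep and 21 mm tall, span between the inner faces of the rails, front faces flush with the rails. The lowest rung's underside is at z = 247 mm and rungs are spaced 299 mm apart (underside to underside).


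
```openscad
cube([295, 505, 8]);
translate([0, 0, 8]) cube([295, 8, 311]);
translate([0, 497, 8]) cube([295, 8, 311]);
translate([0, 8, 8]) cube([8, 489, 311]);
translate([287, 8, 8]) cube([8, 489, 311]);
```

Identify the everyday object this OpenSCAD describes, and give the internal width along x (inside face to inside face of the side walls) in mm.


An open box. The internal width is 279 mm.

A 295×505 base slab with four walls standing on it — an open box. The base is 295 mm wide and the walls are 8 mm thick, so the internal width is 295 − 2 × 8 = 279 mm.


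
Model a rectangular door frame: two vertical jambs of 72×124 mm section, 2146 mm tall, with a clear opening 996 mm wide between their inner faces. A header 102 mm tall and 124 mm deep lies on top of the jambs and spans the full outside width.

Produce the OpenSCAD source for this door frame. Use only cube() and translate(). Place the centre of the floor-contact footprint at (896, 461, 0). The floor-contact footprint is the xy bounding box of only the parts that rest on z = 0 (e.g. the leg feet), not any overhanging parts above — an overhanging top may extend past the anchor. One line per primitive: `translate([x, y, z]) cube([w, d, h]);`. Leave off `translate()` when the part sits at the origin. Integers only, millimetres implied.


translate([326, 399, 0]) cube([72, 124, 2146]);
translate([1394, 399, 0]) cube([72, 124, 2146]);
translate([326, 399, 2146]) cube([1140, 124, 102]);


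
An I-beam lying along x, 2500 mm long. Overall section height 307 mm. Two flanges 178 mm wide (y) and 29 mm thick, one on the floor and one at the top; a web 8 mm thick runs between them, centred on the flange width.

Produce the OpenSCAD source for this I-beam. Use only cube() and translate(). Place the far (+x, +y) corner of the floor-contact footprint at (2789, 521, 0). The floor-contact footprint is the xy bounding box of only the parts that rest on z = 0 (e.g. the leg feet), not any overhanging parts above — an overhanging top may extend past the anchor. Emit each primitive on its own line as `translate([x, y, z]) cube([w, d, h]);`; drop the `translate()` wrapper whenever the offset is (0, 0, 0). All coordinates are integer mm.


translate([289, 343, 0]) cube([2500, 178, 29]);
translate([289, 428, 29]) cube([2500, 8, 249]);
translate([289, 343, 278]) cube([2500, 178, 29]);


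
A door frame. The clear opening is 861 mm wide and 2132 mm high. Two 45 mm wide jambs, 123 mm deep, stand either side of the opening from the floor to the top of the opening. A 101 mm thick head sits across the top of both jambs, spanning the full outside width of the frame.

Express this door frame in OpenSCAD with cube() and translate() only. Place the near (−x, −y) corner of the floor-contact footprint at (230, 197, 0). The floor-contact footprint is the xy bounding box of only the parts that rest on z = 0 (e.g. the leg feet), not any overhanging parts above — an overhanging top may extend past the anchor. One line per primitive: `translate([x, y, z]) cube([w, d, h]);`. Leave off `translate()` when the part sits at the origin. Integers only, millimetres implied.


translate([230, 197, 0]) cube([45, 123, 2132]);
translate([1136, 197, 0]) cube([45, 123, 2132]);
translate([230, 197, 2132]) cube([951, 123, 101]);


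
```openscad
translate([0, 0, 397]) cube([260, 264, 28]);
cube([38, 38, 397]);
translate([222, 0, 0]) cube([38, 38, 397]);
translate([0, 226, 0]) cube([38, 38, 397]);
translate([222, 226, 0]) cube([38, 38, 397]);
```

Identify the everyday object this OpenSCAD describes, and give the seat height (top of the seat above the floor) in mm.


A stool. The seat height is 425 mm.

A 260×264×28 slab at z = 397 on four corner posts — a stool. The seat top is 397 + 28 = 425 mm.


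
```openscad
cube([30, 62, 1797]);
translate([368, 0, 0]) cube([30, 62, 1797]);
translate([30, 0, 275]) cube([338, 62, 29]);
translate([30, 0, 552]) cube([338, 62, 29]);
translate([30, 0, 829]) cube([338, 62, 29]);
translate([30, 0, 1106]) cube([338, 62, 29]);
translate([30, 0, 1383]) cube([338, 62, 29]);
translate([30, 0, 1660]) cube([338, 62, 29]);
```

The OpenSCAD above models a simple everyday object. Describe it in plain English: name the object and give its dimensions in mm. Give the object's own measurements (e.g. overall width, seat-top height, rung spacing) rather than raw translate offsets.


A straight ladder. Two 30×62 mm vertical rails, 1797 mm tall, stand 398 mm apart (outside-to-outside) with their front faces coplanar on the −y side. 6 rungs, each 62 mm deep and 29 mm tall, span between the inner faces of the rails, front faces flush with the rails. The lowest rung's underside is at z = 275 mm and rungs are spaced 277 mm apart (underside to underside).


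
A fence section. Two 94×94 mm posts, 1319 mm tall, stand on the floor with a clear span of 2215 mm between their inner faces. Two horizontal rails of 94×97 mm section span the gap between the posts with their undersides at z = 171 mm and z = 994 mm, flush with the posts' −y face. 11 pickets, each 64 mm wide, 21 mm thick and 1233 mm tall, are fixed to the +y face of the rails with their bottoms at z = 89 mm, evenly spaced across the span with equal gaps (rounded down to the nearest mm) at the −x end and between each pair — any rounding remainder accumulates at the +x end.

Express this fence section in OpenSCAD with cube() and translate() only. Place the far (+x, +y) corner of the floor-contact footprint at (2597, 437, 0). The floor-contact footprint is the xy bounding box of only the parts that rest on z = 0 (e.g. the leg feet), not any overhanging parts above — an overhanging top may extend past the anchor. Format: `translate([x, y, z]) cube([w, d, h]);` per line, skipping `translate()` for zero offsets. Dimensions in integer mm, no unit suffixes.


translate([194, 343, 0]) cube([94, 94, 1319]);
translate([2503, 343, 0]) cube([94, 94, 1319]);
translate([288, 343, 171]) cube([2215, 94, 97]);
translate([288, 343, 994]) cube([2215, 94, 97]);
translate([413, 437, 89]) cube([64, 21, 1233]);
translate([602, 437, 89]) cube([64, 21, 1233]);
translate([791, 437, 89]) cube([64, 21, 1233]);
translate([980, 437, 89]) cube([64, 21, 1233]);
translate([1169, 437, 89]) cube([64, 21, 1233]);
translate([1358, 437, 89]) cube([64, 21, 1233]);
translate([1547, 437, 89]) cube([64, 21, 1233]);
translate([1736, 437, 89]) cube([64, 21, 1233]);
translate([1925, 437, 89]) cube([64, 21, 1233]);
translate([2114, 437, 89]) cube([64, 21, 1233]);
translate([2303, 437, 89]) cube([64, 21, 1233]);


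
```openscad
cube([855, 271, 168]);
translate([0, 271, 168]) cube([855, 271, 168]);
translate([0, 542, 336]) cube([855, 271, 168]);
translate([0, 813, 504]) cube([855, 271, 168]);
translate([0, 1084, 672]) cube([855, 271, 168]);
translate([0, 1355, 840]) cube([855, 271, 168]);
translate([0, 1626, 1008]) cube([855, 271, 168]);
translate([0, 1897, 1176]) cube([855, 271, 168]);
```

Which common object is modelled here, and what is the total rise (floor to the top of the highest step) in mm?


A staircase. The total rise is 1344 mm.

8 identical blocks, each offset up and back from the previous — a staircase. Each step is 168 mm tall and there are 8 of them, so the total rise is 8 × 168 = 1344 mm.


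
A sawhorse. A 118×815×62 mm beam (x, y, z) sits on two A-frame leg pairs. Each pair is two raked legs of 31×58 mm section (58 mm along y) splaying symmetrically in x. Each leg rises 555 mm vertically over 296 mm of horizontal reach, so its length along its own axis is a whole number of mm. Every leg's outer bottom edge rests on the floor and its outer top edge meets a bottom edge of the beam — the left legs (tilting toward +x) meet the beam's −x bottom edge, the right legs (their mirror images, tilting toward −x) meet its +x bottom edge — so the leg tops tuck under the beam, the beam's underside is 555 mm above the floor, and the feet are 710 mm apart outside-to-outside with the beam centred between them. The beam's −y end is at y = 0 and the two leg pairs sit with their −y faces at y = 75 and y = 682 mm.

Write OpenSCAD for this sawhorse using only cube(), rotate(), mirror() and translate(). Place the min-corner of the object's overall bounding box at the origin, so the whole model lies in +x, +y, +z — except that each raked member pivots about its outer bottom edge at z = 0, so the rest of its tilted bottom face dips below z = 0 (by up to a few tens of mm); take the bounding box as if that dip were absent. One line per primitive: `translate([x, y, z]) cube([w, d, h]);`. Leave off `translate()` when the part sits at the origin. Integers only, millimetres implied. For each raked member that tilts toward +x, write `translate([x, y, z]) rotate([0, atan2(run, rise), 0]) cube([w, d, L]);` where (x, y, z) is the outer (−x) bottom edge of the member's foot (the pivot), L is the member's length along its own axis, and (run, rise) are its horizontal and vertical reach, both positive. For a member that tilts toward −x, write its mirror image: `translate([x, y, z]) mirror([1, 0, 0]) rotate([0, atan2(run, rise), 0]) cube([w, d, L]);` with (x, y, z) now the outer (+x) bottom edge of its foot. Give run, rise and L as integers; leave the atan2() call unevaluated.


translate([296, 0, 555]) cube([118, 815, 62]);
translate([0, 75, 0]) rotate([0, atan2(296, 555), 0]) cube([31, 58, 629]);
translate([710, 75, 0]) mirror([1, 0, 0]) rotate([0, atan2(296, 555), 0]) cube([31, 58, 629]);
translate([0, 682, 0]) rotate([0, atan2(296, 555), 0]) cube([31, 58, 629]);
translate([710, 682, 0]) mirror([1, 0, 0]) rotate([0, atan2(296, 555), 0]) cube([31, 58, 629]);


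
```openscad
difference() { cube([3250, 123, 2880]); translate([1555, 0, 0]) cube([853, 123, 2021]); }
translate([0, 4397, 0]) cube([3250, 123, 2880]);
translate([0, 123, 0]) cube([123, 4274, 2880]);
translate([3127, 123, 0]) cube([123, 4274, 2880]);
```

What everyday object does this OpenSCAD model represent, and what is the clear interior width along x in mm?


A single room. The interior width is 3004 mm.

Four walls enclosing a rectangle with a door in the front wall — a room. Outside width 3250 minus two 123 mm walls gives 3004 mm.


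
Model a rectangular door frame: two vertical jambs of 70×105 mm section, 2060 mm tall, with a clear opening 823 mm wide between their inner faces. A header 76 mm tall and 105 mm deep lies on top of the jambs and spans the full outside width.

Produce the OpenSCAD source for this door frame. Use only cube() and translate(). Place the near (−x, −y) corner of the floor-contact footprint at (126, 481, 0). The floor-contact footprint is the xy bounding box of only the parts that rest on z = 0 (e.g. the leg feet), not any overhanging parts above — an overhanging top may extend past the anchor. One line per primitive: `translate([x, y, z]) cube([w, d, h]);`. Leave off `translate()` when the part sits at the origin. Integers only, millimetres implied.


translate([126, 481, 0]) cube([70, 105, 2060]);
translate([1019, 481, 0]) cube([70, 105, 2060]);
translate([126, 481, 2060]) cube([963, 105, 76]);


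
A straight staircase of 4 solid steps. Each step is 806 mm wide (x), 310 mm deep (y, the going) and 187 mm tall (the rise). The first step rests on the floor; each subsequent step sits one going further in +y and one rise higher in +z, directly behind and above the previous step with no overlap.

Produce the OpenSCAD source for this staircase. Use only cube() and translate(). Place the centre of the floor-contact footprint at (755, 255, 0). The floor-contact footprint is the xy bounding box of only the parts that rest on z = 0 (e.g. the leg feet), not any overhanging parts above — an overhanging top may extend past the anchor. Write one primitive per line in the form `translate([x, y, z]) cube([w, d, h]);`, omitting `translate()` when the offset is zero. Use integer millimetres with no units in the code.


translate([352, 100, 0]) cube([806, 310, 187]);
translate([352, 410, 187]) cube([806, 310, 187]);
translate([352, 720, 374]) cube([806, 310, 187]);
translate([352, 1030, 561]) cube([806, 310, 187]);


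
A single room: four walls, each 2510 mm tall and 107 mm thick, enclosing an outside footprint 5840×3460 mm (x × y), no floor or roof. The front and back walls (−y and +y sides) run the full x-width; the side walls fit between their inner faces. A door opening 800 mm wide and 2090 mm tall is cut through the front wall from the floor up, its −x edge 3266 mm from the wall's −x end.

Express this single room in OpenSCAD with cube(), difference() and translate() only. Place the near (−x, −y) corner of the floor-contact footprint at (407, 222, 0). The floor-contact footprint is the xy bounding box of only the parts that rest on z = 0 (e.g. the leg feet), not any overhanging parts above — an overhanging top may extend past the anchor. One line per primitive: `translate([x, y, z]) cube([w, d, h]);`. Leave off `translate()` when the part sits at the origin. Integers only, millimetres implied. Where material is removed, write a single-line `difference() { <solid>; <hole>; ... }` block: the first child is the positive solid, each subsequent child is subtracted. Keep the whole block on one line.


difference() { translate([407, 222, 0]) cube([5840, 107, 2510]); translate([3673, 222, 0]) cube([800, 107, 2090]); }
translate([407, 3575, 0]) cube([5840, 107, 2510]);
translate([407, 329, 0]) cube([107, 3246, 2510]);
translate([6140, 329, 0]) cube([107, 3246, 2510]);


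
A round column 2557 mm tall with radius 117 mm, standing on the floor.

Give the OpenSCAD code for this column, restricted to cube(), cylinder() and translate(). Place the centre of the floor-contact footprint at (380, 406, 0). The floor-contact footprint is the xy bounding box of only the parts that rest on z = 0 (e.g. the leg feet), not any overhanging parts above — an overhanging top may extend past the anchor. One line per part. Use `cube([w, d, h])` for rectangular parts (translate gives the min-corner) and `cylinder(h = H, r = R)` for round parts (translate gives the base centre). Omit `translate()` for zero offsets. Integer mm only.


translate([380, 406, 0]) cylinder(h = 2557, r = 117);


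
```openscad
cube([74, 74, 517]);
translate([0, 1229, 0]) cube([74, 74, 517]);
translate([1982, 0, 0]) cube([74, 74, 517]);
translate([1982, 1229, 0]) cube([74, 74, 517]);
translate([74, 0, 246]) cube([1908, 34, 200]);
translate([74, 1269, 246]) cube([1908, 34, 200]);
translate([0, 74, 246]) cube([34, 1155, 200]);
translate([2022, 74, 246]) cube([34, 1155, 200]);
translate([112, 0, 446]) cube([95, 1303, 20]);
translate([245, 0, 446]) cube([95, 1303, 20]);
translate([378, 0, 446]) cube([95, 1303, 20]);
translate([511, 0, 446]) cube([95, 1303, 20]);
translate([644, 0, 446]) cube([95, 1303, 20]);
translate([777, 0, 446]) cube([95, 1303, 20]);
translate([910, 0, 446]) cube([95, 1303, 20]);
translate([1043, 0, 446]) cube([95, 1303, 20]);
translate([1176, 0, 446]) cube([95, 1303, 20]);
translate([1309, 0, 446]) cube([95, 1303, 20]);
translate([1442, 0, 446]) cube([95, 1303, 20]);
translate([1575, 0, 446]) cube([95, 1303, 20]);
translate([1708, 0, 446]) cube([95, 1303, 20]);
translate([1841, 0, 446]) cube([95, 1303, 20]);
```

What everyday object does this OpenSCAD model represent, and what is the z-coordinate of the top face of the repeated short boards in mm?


A bed frame. The slat-top height is 466 mm.

Four posts, four rails, and a row of slats — a bed frame. Slats sit on the rails at z = 246 + 200 = 446; with slat thickness 20, the top is 466 mm.


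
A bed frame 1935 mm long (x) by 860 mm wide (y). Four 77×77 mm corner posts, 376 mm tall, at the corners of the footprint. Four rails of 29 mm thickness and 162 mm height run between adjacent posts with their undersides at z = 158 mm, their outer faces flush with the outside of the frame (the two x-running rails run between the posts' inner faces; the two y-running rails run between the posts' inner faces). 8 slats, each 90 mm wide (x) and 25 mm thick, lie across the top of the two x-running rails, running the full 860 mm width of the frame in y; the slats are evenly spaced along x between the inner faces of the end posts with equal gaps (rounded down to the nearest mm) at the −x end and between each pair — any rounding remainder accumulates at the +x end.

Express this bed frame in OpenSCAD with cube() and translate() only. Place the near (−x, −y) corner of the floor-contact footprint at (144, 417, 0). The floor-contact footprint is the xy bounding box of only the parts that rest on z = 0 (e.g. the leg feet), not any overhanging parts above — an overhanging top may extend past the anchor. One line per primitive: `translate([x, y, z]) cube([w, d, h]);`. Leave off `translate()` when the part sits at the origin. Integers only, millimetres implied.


translate([144, 417, 0]) cube([77, 77, 376]);
translate([144, 1200, 0]) cube([77, 77, 376]);
translate([2002, 417, 0]) cube([77, 77, 376]);
translate([2002, 1200, 0]) cube([77, 77, 376]);
translate([221, 417, 158]) cube([1781, 29, 162]);
translate([221, 1248, 158]) cube([1781, 29, 162]);
translate([144, 494, 158]) cube([29, 706, 162]);
translate([2050, 494, 158]) cube([29, 706, 162]);
translate([338, 417, 320]) cube([90, 860, 25]);
translate([545, 417, 320]) cube([90, 860, 25]);
translate([752, 417, 320]) cube([90, 860, 25]);
translate([959, 417, 320]) cube([90, 860, 25]);
translate([1166, 417, 320]) cube([90, 860, 25]);
translate([1373, 417, 320]) cube([90, 860, 25]);
translate([1580, 417, 320]) cube([90, 860, 25]);
translate([1787, 417, 320]) cube([90, 860, 25]);


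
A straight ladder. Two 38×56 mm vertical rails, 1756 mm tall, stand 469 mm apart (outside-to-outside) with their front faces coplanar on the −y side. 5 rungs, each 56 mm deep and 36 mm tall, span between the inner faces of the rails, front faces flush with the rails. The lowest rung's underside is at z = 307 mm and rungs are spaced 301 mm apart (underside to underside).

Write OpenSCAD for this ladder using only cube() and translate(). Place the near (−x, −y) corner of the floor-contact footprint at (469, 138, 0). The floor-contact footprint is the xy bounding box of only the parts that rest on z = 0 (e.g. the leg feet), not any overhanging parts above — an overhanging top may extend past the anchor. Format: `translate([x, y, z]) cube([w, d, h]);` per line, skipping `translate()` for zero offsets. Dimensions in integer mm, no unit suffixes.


translate([469, 138, 0]) cube([38, 56, 1756]);
translate([900, 138, 0]) cube([38, 56, 1756]);
translate([507, 138, 307]) cube([393, 56, 36]);
translate([507, 138, 608]) cube([393, 56, 36]);
translate([507, 138, 909]) cube([393, 56, 36]);
translate([507, 138, 1210]) cube([393, 56, 36]);
translate([507, 138, 1511]) cube([393, 56, 36]);


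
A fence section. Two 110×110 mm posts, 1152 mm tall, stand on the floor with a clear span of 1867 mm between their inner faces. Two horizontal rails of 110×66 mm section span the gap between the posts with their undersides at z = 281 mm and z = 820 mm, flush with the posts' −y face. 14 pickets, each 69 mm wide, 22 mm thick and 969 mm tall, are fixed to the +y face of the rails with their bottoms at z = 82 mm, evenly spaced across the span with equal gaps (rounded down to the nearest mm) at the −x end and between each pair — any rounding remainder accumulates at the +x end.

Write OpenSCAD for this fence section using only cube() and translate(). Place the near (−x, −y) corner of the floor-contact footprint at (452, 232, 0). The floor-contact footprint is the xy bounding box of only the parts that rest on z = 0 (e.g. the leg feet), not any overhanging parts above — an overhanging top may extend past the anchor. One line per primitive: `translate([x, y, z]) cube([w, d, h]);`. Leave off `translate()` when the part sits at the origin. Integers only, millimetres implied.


translate([452, 232, 0]) cube([110, 110, 1152]);
translate([2429, 232, 0]) cube([110, 110, 1152]);
translate([562, 232, 281]) cube([1867, 110, 66]);
translate([562, 232, 820]) cube([1867, 110, 66]);
translate([622, 342, 82]) cube([69, 22, 969]);
translate([751, 342, 82]) cube([69, 22, 969]);
translate([880, 342, 82]) cube([69, 22, 969]);
translate([1009, 342, 82]) cube([69, 22, 969]);
translate([1138, 342, 82]) cube([69, 22, 969]);
translate([1267, 342, 82]) cube([69, 22, 969]);
translate([1396, 342, 82]) cube([69, 22, 969]);
translate([1525, 342, 82]) cube([69, 22, 969]);
translate([1654, 342, 82]) cube([69, 22, 969]);
translate([1783, 342, 82]) cube([69, 22, 969]);
translate([1912, 342, 82]) cube([69, 22, 969]);
translate([2041, 342, 82]) cube([69, 22, 969]);
translate([2170, 342, 82]) cube([69, 22, 969]);
translate([2299, 342, 82]) cube([69, 22, 969]);


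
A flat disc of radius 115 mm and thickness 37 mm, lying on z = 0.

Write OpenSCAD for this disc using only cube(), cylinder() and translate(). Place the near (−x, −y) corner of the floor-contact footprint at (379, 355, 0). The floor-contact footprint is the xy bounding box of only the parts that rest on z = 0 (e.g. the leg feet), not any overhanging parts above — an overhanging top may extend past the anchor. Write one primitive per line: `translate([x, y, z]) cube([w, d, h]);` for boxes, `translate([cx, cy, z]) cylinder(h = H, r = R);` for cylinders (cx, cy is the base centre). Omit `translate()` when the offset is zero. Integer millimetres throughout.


translate([494, 470, 0]) cylinder(h = 37, r = 115);


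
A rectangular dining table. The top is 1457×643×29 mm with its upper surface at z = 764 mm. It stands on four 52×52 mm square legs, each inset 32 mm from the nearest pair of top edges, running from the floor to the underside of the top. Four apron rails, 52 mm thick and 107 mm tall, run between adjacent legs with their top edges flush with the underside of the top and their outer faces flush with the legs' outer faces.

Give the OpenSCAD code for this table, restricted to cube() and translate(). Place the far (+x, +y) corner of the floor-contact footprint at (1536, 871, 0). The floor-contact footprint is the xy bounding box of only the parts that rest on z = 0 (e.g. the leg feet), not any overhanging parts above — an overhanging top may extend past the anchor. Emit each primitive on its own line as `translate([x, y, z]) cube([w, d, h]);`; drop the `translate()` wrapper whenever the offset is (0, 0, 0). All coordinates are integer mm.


// leg_h = 764 - 29 = 735
// apron z = 735 - 107 = 628
translate([111, 260, 735]) cube([1457, 643, 29]);
translate([143, 292, 0]) cube([52, 52, 735]);
translate([1484, 292, 0]) cube([52, 52, 735]);
translate([143, 819, 0]) cube([52, 52, 735]);
translate([1484, 819, 0]) cube([52, 52, 735]);
translate([195, 292, 628]) cube([1289, 52, 107]);
translate([195, 819, 628]) cube([1289, 52, 107]);
translate([143, 344, 628]) cube([52, 475, 107]);
translate([1484, 344, 628]) cube([52, 475, 107]);


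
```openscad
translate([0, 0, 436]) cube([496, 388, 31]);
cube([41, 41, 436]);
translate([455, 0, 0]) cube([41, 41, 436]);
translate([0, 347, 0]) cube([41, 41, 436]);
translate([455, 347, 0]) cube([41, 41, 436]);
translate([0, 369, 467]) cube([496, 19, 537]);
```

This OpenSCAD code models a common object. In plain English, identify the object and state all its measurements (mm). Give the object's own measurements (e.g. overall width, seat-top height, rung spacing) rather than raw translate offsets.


A chair. The seat is a 496×388×31 mm slab with its top at z = 467 mm, on four 41×41 mm corner legs (flush with the seat edges, standing on z = 0). A flat backrest 19 mm thick, 537 mm tall, spans the full seat width and rises from the seat top along its +y edge, rear face flush with the rear of the seat.


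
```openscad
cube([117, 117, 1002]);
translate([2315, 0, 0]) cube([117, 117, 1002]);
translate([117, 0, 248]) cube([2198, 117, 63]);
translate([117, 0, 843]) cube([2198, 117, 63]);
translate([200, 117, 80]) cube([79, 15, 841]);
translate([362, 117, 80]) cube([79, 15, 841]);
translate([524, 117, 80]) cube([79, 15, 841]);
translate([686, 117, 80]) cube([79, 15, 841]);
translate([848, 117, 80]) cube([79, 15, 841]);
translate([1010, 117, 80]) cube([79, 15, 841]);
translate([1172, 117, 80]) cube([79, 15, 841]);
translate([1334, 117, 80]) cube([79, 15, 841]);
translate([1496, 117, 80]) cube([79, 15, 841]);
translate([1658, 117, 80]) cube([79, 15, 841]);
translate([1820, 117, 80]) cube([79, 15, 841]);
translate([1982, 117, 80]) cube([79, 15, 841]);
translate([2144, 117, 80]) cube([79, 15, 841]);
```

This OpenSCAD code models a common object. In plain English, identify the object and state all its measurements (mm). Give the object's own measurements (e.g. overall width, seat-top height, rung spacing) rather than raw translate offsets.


A fence section. Two 117×117 mm posts, 1002 mm tall, stand on the floor with a clear span of 2198 mm between their inner faces. Two horizontal rails of 117×63 mm section span the gap between the posts with their undersides at z = 248 mm and z = 843 mm, flush with the posts' −y face. 13 pickets, each 79 mm wide, 15 mm thick and 841 mm tall, are fixed to the +y face of the rails with their bottoms at z = 80 mm, spaced across the span with a 83 mm gap after the −x post and between neighbouring pickets, with 92 mm left before the +x post.


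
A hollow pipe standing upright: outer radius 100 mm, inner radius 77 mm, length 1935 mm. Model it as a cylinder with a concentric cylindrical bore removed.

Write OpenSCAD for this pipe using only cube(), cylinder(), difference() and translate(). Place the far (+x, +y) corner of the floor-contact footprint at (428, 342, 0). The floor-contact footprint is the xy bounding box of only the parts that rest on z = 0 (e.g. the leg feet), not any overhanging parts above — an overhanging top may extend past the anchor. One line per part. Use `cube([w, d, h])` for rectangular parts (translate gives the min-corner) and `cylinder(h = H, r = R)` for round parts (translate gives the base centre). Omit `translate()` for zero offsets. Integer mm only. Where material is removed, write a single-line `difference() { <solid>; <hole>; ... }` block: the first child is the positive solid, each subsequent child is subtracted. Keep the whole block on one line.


difference() { translate([328, 242, 0]) cylinder(h = 1935, r = 100); translate([328, 242, 0]) cylinder(h = 1935, r = 77); }


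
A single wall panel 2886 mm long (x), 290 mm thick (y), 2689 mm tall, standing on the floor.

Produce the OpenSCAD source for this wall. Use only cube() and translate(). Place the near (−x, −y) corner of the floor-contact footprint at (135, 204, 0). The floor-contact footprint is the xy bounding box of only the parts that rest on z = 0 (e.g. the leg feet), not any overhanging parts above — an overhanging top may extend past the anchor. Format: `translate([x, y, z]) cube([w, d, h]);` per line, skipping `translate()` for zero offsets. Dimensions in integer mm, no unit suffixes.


translate([135, 204, 0]) cube([2886, 290, 2689]);


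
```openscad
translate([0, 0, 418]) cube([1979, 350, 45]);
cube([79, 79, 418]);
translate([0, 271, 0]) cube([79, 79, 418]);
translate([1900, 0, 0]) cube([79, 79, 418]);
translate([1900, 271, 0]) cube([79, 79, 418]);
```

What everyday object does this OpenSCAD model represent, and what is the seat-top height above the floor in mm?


A bench. The seat-top height is 463 mm.

A long slab on four corner posts — a bench. The slab sits at z = 418 with thickness 45, so the top is 418 + 45 = 463 mm.


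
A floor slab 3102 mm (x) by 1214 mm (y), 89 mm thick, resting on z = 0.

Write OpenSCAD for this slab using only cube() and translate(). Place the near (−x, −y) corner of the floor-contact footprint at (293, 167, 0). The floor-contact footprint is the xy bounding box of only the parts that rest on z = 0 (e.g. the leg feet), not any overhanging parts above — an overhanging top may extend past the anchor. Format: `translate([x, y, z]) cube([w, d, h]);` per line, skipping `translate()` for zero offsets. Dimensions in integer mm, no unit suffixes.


translate([293, 167, 0]) cube([3102, 1214, 89]);


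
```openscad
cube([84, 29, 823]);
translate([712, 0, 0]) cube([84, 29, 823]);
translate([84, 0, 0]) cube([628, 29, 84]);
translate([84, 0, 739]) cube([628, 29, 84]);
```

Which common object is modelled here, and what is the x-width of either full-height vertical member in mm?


A picture frame. The border width is 84 mm.

Four thin pieces enclosing a rectangular opening — a picture frame. The two full-height stiles are 823 mm tall; the top rail sits at z = 739 and is 84 mm tall, so the border above the opening is 823 − 739 = 84 mm, matching the stile x-width.


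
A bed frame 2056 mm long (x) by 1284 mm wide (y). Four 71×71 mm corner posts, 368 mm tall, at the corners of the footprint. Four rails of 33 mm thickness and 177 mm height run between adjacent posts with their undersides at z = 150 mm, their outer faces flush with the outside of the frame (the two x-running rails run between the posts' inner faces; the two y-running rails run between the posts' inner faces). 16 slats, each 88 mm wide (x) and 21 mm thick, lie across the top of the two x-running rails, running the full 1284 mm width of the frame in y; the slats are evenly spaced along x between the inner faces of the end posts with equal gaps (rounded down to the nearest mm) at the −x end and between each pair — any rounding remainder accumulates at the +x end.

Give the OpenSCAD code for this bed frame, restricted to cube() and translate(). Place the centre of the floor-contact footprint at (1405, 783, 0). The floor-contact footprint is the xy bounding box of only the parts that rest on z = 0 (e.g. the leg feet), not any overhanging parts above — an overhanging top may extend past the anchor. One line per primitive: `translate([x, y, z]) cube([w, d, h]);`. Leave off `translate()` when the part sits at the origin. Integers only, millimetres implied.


translate([377, 141, 0]) cube([71, 71, 368]);
translate([377, 1354, 0]) cube([71, 71, 368]);
translate([2362, 141, 0]) cube([71, 71, 368]);
translate([2362, 1354, 0]) cube([71, 71, 368]);
translate([448, 141, 150]) cube([1914, 33, 177]);
translate([448, 1392, 150]) cube([1914, 33, 177]);
translate([377, 212, 150]) cube([33, 1142, 177]);
translate([2400, 212, 150]) cube([33, 1142, 177]);
translate([477, 141, 327]) cube([88, 1284, 21]);
translate([594, 141, 327]) cube([88, 1284, 21]);
translate([711, 141, 327]) cube([88, 1284, 21]);
translate([828, 141, 327]) cube([88, 1284, 21]);
translate([945, 141, 327]) cube([88, 1284, 21]);
translate([1062, 141, 327]) cube([88, 1284, 21]);
translate([1179, 141, 327]) cube([88, 1284, 21]);
translate([1296, 141, 327]) cube([88, 1284, 21]);
translate([1413, 141, 327]) cube([88, 1284, 21]);
translate([1530, 141, 327]) cube([88, 1284, 21]);
translate([1647, 141, 327]) cube([88, 1284, 21]);
translate([1764, 141, 327]) cube([88, 1284, 21]);
translate([1881, 141, 327]) cube([88, 1284, 21]);
translate([1998, 141, 327]) cube([88, 1284, 21]);
translate([2115, 141, 327]) cube([88, 1284, 21]);
translate([2232, 141, 327]) cube([88, 1284, 21]);


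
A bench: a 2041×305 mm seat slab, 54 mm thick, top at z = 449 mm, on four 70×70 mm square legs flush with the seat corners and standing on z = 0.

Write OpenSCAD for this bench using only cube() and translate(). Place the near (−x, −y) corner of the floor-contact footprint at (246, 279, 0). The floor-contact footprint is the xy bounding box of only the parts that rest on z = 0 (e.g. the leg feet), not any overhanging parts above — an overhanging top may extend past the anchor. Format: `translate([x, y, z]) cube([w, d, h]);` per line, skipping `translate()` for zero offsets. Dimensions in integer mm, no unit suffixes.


translate([246, 279, 395]) cube([2041, 305, 54]);
translate([246, 279, 0]) cube([70, 70, 395]);
translate([246, 514, 0]) cube([70, 70, 395]);
translate([2217, 279, 0]) cube([70, 70, 395]);
translate([2217, 514, 0]) cube([70, 70, 395]);


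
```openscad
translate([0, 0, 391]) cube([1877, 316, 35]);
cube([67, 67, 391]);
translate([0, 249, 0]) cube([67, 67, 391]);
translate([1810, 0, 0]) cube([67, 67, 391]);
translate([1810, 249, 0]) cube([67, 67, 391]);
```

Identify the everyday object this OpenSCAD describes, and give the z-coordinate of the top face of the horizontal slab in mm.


A bench. The seat-top height is 426 mm.

A long slab on four corner posts — a bench. The slab sits at z = 391 with thickness 35, so the top is 391 + 35 = 426 mm.


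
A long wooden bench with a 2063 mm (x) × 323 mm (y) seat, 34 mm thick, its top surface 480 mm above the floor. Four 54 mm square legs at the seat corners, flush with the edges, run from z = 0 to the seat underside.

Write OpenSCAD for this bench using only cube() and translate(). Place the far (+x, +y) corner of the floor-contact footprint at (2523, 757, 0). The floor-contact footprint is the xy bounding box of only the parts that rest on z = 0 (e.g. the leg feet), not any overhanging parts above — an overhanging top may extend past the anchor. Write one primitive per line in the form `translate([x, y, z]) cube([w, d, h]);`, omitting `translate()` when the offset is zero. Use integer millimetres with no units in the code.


translate([460, 434, 446]) cube([2063, 323, 34]);
translate([460, 434, 0]) cube([54, 54, 446]);
translate([460, 703, 0]) cube([54, 54, 446]);
translate([2469, 434, 0]) cube([54, 54, 446]);
translate([2469, 703, 0]) cube([54, 54, 446]);


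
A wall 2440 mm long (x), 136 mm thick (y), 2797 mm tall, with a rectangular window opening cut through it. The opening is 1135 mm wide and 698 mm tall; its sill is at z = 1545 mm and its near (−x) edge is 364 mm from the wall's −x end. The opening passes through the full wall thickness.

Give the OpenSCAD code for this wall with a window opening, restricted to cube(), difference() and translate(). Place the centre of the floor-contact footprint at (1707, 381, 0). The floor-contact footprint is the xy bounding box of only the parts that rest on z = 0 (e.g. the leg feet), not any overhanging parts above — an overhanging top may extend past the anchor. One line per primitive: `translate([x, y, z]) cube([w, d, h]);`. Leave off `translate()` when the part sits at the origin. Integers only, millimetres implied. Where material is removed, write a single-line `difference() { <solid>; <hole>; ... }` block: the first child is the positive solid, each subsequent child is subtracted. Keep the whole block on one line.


difference() { translate([487, 313, 0]) cube([2440, 136, 2797]); translate([851, 313, 1545]) cube([1135, 136, 698]); }


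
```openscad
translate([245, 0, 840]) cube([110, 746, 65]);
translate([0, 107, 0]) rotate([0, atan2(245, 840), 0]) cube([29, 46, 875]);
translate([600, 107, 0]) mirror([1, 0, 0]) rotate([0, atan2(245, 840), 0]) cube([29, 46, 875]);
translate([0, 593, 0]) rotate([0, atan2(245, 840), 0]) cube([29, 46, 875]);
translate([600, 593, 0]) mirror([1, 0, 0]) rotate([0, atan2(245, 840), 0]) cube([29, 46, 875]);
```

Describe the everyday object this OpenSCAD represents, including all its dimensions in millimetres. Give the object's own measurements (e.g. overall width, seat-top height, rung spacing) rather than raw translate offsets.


A sawhorse. A 110×746×65 mm beam (x, y, z) sits on two A-frame leg pairs. Each pair is two raked legs of 29×46 mm section (46 mm along y) splaying symmetrically in x. Each leg rises 840 mm vertically over 245 mm of horizontal reach and is 875 mm long along its own axis. Every leg's outer bottom edge rests on the floor and its outer top edge meets a bottom edge of the beam — the left legs (tilting toward +x) meet the beam's −x bottom edge, the right legs (their mirror images, tilting toward −x) meet its +x bottom edge — so the leg tops tuck under the beam, the beam's underside is 840 mm above the floor, and the feet are 600 mm apart outside-to-outside with the beam centred between them. The two leg pairs are set in 107 mm from either end of the beam.


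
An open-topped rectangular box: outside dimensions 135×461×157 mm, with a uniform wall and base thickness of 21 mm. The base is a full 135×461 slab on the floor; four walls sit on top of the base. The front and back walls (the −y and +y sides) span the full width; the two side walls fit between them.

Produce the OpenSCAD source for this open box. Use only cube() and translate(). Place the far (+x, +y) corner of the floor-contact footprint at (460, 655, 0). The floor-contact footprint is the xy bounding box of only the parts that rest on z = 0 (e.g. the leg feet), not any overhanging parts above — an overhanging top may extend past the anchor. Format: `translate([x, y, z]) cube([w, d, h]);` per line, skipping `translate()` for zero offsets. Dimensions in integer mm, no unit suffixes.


translate([325, 194, 0]) cube([135, 461, 21]);
translate([325, 194, 21]) cube([135, 21, 136]);
translate([325, 634, 21]) cube([135, 21, 136]);
translate([325, 215, 21]) cube([21, 419, 136]);
translate([439, 215, 21]) cube([21, 419, 136]);
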